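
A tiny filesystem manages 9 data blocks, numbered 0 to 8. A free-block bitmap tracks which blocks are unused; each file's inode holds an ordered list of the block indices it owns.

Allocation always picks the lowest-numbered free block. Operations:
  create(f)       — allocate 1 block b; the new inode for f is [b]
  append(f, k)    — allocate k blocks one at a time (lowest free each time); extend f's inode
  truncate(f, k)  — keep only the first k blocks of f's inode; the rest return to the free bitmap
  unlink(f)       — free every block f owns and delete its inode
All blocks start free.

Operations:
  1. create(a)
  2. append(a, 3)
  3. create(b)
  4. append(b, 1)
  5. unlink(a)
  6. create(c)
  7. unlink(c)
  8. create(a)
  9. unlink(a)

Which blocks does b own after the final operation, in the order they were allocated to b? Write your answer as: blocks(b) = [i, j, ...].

after create(a) → a:[0]  free=[F........]
after append(a, 3) → a:[0, 1, 2, 3]  free=[FFFF.....]
after create(b) → a:[0, 1, 2, 3], b:[4]  free=[FFFFF....]
after append(b, 1) → a:[0, 1, 2, 3], b:[4, 5]  free=[FFFFFF...]
after unlink(a) → b:[4, 5]  free=[....FF...]
after create(c) → b:[4, 5], c:[0]  free=[F...FF...]
after unlink(c) → b:[4, 5]  free=[....FF...]
after create(a) → a:[0], b:[4, 5]  free=[F...FF...]
after unlink(a) → b:[4, 5]  free=[....FF...]

blocks(b) = [4, 5]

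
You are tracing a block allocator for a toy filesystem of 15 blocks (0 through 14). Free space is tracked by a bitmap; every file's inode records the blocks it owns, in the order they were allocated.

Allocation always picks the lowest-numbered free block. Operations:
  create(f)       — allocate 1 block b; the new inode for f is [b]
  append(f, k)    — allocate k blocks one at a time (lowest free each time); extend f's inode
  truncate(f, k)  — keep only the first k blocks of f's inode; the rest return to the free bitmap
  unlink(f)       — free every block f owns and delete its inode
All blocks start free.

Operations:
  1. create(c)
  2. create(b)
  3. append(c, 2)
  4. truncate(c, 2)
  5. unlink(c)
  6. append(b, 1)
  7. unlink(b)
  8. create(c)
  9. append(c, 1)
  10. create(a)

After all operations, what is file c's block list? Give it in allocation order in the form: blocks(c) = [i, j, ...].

blocks(c) = [0, 1]

after create(c) → c:[0]  free=[F..............]
after create(b) → b:[1], c:[0]  free=[FF.............]
after append(c, 2) → b:[1], c:[0, 2, 3]  free=[FFFF...........]
after truncate(c, 2) → b:[1], c:[0, 2]  free=[FFF............]
after unlink(c) → b:[1]  free=[.F.............]
after append(b, 1) → b:[1, 0]  free=[FF.............]
after unlink(b) →   free=[...............]
after create(c) → c:[0]  free=[F..............]
after append(c, 1) → c:[0, 1]  free=[FF.............]
after create(a) → a:[2], c:[0, 1]  free=[FFF............]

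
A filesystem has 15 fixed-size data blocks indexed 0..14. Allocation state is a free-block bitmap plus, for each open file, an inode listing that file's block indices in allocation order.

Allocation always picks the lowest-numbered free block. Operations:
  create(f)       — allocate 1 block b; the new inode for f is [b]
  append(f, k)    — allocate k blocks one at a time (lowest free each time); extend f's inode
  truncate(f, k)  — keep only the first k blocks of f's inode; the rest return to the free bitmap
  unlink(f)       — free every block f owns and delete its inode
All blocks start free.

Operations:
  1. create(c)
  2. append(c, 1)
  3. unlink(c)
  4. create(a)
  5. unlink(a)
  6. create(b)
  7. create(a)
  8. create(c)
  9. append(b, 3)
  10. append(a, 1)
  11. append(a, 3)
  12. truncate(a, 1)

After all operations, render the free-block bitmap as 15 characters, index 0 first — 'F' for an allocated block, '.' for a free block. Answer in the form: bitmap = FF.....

bitmap = FFFFFF.........

after create(c) → c:[0]  free=[F..............]
after append(c, 1) → c:[0, 1]  free=[FF.............]
after unlink(c) →   free=[...............]
after create(a) → a:[0]  free=[F..............]
after unlink(a) →   free=[...............]
after create(b) → b:[0]  free=[F..............]
after create(a) → a:[1], b:[0]  free=[FF.............]
after create(c) → a:[1], b:[0], c:[2]  free=[FFF............]
after append(b, 3) → a:[1], b:[0, 3, 4, 5], c:[2]  free=[FFFFFF.........]
after append(a, 1) → a:[1, 6], b:[0, 3, 4, 5], c:[2]  free=[FFFFFFF........]
after append(a, 3) → a:[1, 6, 7, 8, 9], b:[0, 3, 4, 5], c:[2]  free=[FFFFFFFFFF.....]
after truncate(a, 1) → a:[1], b:[0, 3, 4, 5], c:[2]  free=[FFFFFF.........]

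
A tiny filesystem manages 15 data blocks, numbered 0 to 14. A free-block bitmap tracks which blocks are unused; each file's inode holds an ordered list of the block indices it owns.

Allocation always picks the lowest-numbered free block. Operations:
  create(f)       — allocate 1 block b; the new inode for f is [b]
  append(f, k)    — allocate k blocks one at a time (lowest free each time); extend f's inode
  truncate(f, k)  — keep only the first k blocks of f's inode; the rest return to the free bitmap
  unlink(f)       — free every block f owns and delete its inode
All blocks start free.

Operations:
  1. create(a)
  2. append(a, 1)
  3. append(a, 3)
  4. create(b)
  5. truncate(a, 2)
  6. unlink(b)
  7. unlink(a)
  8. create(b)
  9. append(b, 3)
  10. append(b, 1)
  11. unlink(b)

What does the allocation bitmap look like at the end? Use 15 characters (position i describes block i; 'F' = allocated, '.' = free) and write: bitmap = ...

after create(a) → a:[0]  free=[F..............]
after append(a, 1) → a:[0, 1]  free=[FF.............]
after append(a, 3) → a:[0, 1, 2, 3, 4]  free=[FFFFF..........]
after create(b) → a:[0, 1, 2, 3, 4], b:[5]  free=[FFFFFF.........]
after truncate(a, 2) → a:[0, 1], b:[5]  free=[FF...F.........]
after unlink(b) → a:[0, 1]  free=[FF.............]
after unlink(a) →   free=[...............]
after create(b) → b:[0]  free=[F..............]
after append(b, 3) → b:[0, 1, 2, 3]  free=[FFFF...........]
after append(b, 1) → b:[0, 1, 2, 3, 4]  free=[FFFFF..........]
after unlink(b) →   free=[...............]

bitmap = ...............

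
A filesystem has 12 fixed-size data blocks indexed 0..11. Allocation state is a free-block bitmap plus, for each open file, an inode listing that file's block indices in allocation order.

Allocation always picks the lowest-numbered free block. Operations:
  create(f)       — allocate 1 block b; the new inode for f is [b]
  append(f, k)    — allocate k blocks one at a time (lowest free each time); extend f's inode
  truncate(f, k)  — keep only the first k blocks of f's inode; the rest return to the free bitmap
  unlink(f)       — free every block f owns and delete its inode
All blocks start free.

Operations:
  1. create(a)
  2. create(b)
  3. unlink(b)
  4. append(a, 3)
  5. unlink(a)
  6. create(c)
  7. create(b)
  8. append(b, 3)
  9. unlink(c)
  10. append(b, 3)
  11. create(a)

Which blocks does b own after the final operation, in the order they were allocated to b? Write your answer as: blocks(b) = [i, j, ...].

[1] create(a) — a=0 (map F...........)
[2] create(b) — a=0 b=1 (map FF..........)
[3] unlink(b) — a=0 (map F...........)
[4] append(a, 3) — a=0,1,2,3 (map FFFF........)
[5] unlink(a) —  (map ............)
[6] create(c) — c=0 (map F...........)
[7] create(b) — b=1 c=0 (map FF..........)
[8] append(b, 3) — b=1,2,3,4 c=0 (map FFFFF.......)
[9] unlink(c) — b=1,2,3,4 (map .FFFF.......)
[10] append(b, 3) — b=1,2,3,4,0,5,6 (map FFFFFFF.....)
[11] create(a) — a=7 b=1,2,3,4,0,5,6 (map FFFFFFFF....)

blocks(b) = [1, 2, 3, 4, 0, 5, 6]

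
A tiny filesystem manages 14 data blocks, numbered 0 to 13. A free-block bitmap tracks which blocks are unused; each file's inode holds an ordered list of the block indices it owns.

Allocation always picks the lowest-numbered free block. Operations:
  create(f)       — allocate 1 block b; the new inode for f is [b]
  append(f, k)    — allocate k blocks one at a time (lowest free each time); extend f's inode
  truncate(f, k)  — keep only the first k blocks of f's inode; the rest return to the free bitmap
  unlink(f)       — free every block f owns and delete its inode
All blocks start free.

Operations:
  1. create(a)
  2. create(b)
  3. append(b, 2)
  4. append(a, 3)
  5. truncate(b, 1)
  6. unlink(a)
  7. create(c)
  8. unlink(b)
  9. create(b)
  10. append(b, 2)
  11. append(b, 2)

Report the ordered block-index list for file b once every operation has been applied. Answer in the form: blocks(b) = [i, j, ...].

blocks(b) = [1, 2, 3, 4, 5]

[1] create(a) — a=0 (map F.............)
[2] create(b) — a=0 b=1 (map FF............)
[3] append(b, 2) — a=0 b=1,2,3 (map FFFF..........)
[4] append(a, 3) — a=0,4,5,6 b=1,2,3 (map FFFFFFF.......)
[5] truncate(b, 1) — a=0,4,5,6 b=1 (map FF..FFF.......)
[6] unlink(a) — b=1 (map .F............)
[7] create(c) — b=1 c=0 (map FF............)
[8] unlink(b) — c=0 (map F.............)
[9] create(b) — b=1 c=0 (map FF............)
[10] append(b, 2) — b=1,2,3 c=0 (map FFFF..........)
[11] append(b, 2) — b=1,2,3,4,5 c=0 (map FFFFFF........)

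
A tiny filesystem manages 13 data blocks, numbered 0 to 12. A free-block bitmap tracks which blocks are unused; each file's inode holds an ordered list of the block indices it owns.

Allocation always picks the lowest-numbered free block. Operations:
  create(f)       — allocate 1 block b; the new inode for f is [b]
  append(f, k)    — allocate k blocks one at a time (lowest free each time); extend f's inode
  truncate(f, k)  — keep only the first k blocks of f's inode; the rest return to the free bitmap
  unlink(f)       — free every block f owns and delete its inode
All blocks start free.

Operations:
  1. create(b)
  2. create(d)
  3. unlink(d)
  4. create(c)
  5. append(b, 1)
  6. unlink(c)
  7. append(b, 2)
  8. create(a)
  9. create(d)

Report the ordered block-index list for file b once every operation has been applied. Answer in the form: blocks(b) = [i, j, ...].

[1] create(b) — b=0 (map F............)
[2] create(d) — b=0 d=1 (map FF...........)
[3] unlink(d) — b=0 (map F............)
[4] create(c) — b=0 c=1 (map FF...........)
[5] append(b, 1) — b=0,2 c=1 (map FFF..........)
[6] unlink(c) — b=0,2 (map F.F..........)
[7] append(b, 2) — b=0,2,1,3 (map FFFF.........)
[8] create(a) — a=4 b=0,2,1,3 (map FFFFF........)
[9] create(d) — a=4 b=0,2,1,3 d=5 (map FFFFFF.......)

blocks(b) = [0, 2, 1, 3]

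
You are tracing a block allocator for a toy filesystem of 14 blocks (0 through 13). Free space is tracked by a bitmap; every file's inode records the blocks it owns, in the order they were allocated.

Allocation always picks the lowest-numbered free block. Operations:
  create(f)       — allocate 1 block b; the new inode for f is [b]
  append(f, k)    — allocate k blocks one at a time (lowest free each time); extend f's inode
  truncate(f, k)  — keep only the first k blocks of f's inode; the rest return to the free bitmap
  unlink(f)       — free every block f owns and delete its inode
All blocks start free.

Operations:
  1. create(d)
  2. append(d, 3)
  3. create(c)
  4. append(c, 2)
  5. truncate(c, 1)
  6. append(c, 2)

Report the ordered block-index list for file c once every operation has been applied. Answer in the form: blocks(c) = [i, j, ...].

blocks(c) = [4, 5, 6]

create(d): bitmap=F............. | d=[0]
append(d, 3): bitmap=FFFF.......... | d=[0, 1, 2, 3]
create(c): bitmap=FFFFF......... | c=[4] d=[0, 1, 2, 3]
append(c, 2): bitmap=FFFFFFF....... | c=[4, 5, 6] d=[0, 1, 2, 3]
truncate(c, 1): bitmap=FFFFF......... | c=[4] d=[0, 1, 2, 3]
append(c, 2): bitmap=FFFFFFF....... | c=[4, 5, 6] d=[0, 1, 2, 3]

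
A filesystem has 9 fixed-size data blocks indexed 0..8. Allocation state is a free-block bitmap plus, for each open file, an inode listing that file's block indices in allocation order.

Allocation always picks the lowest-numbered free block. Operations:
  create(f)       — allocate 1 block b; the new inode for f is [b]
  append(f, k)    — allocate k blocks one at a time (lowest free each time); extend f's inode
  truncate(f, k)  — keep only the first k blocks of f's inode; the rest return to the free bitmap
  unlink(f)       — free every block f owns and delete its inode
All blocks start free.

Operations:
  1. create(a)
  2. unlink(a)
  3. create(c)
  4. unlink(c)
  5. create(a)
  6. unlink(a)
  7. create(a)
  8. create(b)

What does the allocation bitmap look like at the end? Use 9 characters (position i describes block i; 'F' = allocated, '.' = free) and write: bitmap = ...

bitmap = FF.......

create(a): bitmap=F........ | a=[0]
unlink(a): bitmap=......... | 
create(c): bitmap=F........ | c=[0]
unlink(c): bitmap=......... | 
create(a): bitmap=F........ | a=[0]
unlink(a): bitmap=......... | 
create(a): bitmap=F........ | a=[0]
create(b): bitmap=FF....... | a=[0] b=[1]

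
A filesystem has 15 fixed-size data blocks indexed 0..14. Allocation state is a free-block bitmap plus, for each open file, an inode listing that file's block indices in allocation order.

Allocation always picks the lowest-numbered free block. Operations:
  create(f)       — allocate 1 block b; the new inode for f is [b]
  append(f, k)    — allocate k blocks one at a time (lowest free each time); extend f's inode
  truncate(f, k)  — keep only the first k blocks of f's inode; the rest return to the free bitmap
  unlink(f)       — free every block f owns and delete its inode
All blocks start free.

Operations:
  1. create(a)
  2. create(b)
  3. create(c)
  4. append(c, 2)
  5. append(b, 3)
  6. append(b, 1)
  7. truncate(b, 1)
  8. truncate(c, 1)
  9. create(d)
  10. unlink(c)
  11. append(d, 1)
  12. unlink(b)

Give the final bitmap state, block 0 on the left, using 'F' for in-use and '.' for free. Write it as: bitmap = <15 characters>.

create(a): bitmap=F.............. | a=[0]
create(b): bitmap=FF............. | a=[0] b=[1]
create(c): bitmap=FFF............ | a=[0] b=[1] c=[2]
append(c, 2): bitmap=FFFFF.......... | a=[0] b=[1] c=[2, 3, 4]
append(b, 3): bitmap=FFFFFFFF....... | a=[0] b=[1, 5, 6, 7] c=[2, 3, 4]
append(b, 1): bitmap=FFFFFFFFF...... | a=[0] b=[1, 5, 6, 7, 8] c=[2, 3, 4]
truncate(b, 1): bitmap=FFFFF.......... | a=[0] b=[1] c=[2, 3, 4]
truncate(c, 1): bitmap=FFF............ | a=[0] b=[1] c=[2]
create(d): bitmap=FFFF........... | a=[0] b=[1] c=[2] d=[3]
unlink(c): bitmap=FF.F........... | a=[0] b=[1] d=[3]
append(d, 1): bitmap=FFFF........... | a=[0] b=[1] d=[3, 2]
unlink(b): bitmap=F.FF........... | a=[0] d=[3, 2]

bitmap = F.FF...........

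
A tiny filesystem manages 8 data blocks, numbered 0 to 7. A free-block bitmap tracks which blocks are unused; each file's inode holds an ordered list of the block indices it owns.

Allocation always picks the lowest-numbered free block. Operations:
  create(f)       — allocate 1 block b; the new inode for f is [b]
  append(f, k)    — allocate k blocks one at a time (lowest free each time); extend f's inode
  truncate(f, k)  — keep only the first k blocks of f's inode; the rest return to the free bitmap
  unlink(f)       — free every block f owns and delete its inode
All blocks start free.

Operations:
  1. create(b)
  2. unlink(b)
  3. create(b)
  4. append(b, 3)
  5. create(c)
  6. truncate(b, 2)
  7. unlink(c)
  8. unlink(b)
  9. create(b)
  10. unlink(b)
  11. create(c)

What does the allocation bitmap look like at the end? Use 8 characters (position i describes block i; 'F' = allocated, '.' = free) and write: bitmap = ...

bitmap = F.......

  1. create(b)  ⇒  F.......  {b→[0]}
  2. unlink(b)  ⇒  ........  {}
  3. create(b)  ⇒  F.......  {b→[0]}
  4. append(b, 3)  ⇒  FFFF....  {b→[0, 1, 2, 3]}
  5. create(c)  ⇒  FFFFF...  {b→[0, 1, 2, 3]; c→[4]}
  6. truncate(b, 2)  ⇒  FF..F...  {b→[0, 1]; c→[4]}
  7. unlink(c)  ⇒  FF......  {b→[0, 1]}
  8. unlink(b)  ⇒  ........  {}
  9. create(b)  ⇒  F.......  {b→[0]}
  10. unlink(b)  ⇒  ........  {}
  11. create(c)  ⇒  F.......  {c→[0]}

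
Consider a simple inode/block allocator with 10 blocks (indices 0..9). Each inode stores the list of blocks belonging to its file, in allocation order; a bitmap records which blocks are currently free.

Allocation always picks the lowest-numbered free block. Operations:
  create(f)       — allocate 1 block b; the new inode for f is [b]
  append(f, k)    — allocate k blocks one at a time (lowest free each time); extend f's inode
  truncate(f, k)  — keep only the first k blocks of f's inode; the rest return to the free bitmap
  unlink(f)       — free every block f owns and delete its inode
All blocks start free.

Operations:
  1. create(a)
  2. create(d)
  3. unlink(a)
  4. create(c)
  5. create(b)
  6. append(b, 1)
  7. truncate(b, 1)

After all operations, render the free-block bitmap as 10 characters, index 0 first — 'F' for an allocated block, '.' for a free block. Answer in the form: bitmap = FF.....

  1. create(a)  ⇒  F.........  {a→[0]}
  2. create(d)  ⇒  FF........  {a→[0]; d→[1]}
  3. unlink(a)  ⇒  .F........  {d→[1]}
  4. create(c)  ⇒  FF........  {c→[0]; d→[1]}
  5. create(b)  ⇒  FFF.......  {b→[2]; c→[0]; d→[1]}
  6. append(b, 1)  ⇒  FFFF......  {b→[2, 3]; c→[0]; d→[1]}
  7. truncate(b, 1)  ⇒  FFF.......  {b→[2]; c→[0]; d→[1]}

bitmap = FFF.......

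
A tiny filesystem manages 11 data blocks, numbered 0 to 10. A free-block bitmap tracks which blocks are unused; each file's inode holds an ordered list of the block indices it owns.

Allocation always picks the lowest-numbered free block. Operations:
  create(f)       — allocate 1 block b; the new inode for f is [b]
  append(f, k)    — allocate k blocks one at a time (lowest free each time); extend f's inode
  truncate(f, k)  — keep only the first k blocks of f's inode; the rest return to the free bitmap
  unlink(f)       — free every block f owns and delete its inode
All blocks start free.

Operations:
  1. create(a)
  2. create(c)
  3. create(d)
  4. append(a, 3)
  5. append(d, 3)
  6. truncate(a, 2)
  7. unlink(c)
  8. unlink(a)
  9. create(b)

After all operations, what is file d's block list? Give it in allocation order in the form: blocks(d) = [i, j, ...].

blocks(d) = [2, 6, 7, 8]

after create(a) → a:[0]  free=[F..........]
after create(c) → a:[0], c:[1]  free=[FF.........]
after create(d) → a:[0], c:[1], d:[2]  free=[FFF........]
after append(a, 3) → a:[0, 3, 4, 5], c:[1], d:[2]  free=[FFFFFF.....]
after append(d, 3) → a:[0, 3, 4, 5], c:[1], d:[2, 6, 7, 8]  free=[FFFFFFFFF..]
after truncate(a, 2) → a:[0, 3], c:[1], d:[2, 6, 7, 8]  free=[FFFF..FFF..]
after unlink(c) → a:[0, 3], d:[2, 6, 7, 8]  free=[F.FF..FFF..]
after unlink(a) → d:[2, 6, 7, 8]  free=[..F...FFF..]
after create(b) → b:[0], d:[2, 6, 7, 8]  free=[F.F...FFF..]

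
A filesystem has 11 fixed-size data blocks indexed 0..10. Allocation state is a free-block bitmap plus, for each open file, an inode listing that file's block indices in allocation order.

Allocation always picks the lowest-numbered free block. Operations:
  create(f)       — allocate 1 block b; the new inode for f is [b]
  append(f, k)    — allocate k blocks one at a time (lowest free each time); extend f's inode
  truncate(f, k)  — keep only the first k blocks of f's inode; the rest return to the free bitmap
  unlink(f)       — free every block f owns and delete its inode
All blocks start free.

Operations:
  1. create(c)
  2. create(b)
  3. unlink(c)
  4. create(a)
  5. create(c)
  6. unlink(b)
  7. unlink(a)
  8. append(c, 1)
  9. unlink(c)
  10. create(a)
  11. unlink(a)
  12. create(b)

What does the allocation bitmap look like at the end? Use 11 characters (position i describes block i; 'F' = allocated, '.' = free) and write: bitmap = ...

create(c): bitmap=F.......... | c=[0]
create(b): bitmap=FF......... | b=[1] c=[0]
unlink(c): bitmap=.F......... | b=[1]
create(a): bitmap=FF......... | a=[0] b=[1]
create(c): bitmap=FFF........ | a=[0] b=[1] c=[2]
unlink(b): bitmap=F.F........ | a=[0] c=[2]
unlink(a): bitmap=..F........ | c=[2]
append(c, 1): bitmap=F.F........ | c=[2, 0]
unlink(c): bitmap=........... | 
create(a): bitmap=F.......... | a=[0]
unlink(a): bitmap=........... | 
create(b): bitmap=F.......... | b=[0]

bitmap = F..........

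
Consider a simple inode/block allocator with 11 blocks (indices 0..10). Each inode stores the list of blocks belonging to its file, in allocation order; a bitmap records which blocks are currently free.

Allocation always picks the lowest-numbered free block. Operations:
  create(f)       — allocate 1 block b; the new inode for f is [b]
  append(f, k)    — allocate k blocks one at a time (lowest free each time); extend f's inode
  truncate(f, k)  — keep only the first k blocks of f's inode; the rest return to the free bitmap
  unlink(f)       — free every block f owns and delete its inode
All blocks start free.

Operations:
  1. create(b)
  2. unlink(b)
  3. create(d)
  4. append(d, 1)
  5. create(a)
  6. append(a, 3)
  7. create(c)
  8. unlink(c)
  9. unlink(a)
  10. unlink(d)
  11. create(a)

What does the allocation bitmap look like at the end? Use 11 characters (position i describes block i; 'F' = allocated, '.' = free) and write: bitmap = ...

create(b): bitmap=F.......... | b=[0]
unlink(b): bitmap=........... | 
create(d): bitmap=F.......... | d=[0]
append(d, 1): bitmap=FF......... | d=[0, 1]
create(a): bitmap=FFF........ | a=[2] d=[0, 1]
append(a, 3): bitmap=FFFFFF..... | a=[2, 3, 4, 5] d=[0, 1]
create(c): bitmap=FFFFFFF.... | a=[2, 3, 4, 5] c=[6] d=[0, 1]
unlink(c): bitmap=FFFFFF..... | a=[2, 3, 4, 5] d=[0, 1]
unlink(a): bitmap=FF......... | d=[0, 1]
unlink(d): bitmap=........... | 
create(a): bitmap=F.......... | a=[0]

bitmap = F..........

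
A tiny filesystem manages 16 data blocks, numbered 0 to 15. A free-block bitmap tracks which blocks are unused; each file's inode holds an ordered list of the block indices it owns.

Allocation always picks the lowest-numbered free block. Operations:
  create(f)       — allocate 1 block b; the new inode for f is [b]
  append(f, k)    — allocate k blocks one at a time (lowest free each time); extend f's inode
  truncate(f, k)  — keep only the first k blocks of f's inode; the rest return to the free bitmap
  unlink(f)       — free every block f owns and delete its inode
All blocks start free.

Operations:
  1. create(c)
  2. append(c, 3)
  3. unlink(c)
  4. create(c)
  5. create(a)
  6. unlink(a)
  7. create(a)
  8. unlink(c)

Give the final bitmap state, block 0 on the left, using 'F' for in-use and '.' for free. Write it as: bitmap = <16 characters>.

after create(c) → c:[0]  free=[F...............]
after append(c, 3) → c:[0, 1, 2, 3]  free=[FFFF............]
after unlink(c) →   free=[................]
after create(c) → c:[0]  free=[F...............]
after create(a) → a:[1], c:[0]  free=[FF..............]
after unlink(a) → c:[0]  free=[F...............]
after create(a) → a:[1], c:[0]  free=[FF..............]
after unlink(c) → a:[1]  free=[.F..............]

bitmap = .F..............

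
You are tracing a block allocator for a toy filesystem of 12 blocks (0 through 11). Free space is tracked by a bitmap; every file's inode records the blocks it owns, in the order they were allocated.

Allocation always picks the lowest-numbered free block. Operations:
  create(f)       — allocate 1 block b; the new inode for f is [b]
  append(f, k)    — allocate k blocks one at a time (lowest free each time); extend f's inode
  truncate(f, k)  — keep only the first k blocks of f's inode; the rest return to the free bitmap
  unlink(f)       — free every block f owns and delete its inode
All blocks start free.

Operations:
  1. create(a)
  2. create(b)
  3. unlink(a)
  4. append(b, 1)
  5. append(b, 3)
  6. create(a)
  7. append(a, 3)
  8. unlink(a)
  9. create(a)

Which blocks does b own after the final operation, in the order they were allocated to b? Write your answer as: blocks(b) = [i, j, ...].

after create(a) → a:[0]  free=[F...........]
after create(b) → a:[0], b:[1]  free=[FF..........]
after unlink(a) → b:[1]  free=[.F..........]
after append(b, 1) → b:[1, 0]  free=[FF..........]
after append(b, 3) → b:[1, 0, 2, 3, 4]  free=[FFFFF.......]
after create(a) → a:[5], b:[1, 0, 2, 3, 4]  free=[FFFFFF......]
after append(a, 3) → a:[5, 6, 7, 8], b:[1, 0, 2, 3, 4]  free=[FFFFFFFFF...]
after unlink(a) → b:[1, 0, 2, 3, 4]  free=[FFFFF.......]
after create(a) → a:[5], b:[1, 0, 2, 3, 4]  free=[FFFFFF......]

blocks(b) = [1, 0, 2, 3, 4]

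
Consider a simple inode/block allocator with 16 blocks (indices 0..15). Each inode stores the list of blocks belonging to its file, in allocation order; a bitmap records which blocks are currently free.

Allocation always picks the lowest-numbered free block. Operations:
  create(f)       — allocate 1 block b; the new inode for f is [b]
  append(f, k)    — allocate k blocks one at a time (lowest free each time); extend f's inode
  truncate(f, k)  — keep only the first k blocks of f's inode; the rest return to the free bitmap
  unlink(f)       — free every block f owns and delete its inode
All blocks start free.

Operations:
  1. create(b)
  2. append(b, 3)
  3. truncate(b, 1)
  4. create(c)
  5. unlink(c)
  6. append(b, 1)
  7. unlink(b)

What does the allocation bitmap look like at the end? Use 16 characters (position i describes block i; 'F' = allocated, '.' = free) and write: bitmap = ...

bitmap = ................

  1. create(b)  ⇒  F...............  {b→[0]}
  2. append(b, 3)  ⇒  FFFF............  {b→[0, 1, 2, 3]}
  3. truncate(b, 1)  ⇒  F...............  {b→[0]}
  4. create(c)  ⇒  FF..............  {b→[0]; c→[1]}
  5. unlink(c)  ⇒  F...............  {b→[0]}
  6. append(b, 1)  ⇒  FF..............  {b→[0, 1]}
  7. unlink(b)  ⇒  ................  {}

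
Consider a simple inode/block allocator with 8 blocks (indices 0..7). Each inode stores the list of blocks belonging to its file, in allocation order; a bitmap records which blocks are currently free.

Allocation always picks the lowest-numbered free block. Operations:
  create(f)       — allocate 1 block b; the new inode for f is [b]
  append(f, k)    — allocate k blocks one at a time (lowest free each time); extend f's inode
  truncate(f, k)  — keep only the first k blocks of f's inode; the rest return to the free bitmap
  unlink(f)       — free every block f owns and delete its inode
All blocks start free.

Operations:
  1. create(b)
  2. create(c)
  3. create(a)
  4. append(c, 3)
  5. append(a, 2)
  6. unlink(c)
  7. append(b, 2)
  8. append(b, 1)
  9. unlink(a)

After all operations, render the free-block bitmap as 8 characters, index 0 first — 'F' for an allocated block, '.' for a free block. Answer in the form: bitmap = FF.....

bitmap = FF.FF...

  1. create(b)  ⇒  F.......  {b→[0]}
  2. create(c)  ⇒  FF......  {b→[0]; c→[1]}
  3. create(a)  ⇒  FFF.....  {a→[2]; b→[0]; c→[1]}
  4. append(c, 3)  ⇒  FFFFFF..  {a→[2]; b→[0]; c→[1, 3, 4, 5]}
  5. append(a, 2)  ⇒  FFFFFFFF  {a→[2, 6, 7]; b→[0]; c→[1, 3, 4, 5]}
  6. unlink(c)  ⇒  F.F...FF  {a→[2, 6, 7]; b→[0]}
  7. append(b, 2)  ⇒  FFFF..FF  {a→[2, 6, 7]; b→[0, 1, 3]}
  8. append(b, 1)  ⇒  FFFFF.FF  {a→[2, 6, 7]; b→[0, 1, 3, 4]}
  9. unlink(a)  ⇒  FF.FF...  {b→[0, 1, 3, 4]}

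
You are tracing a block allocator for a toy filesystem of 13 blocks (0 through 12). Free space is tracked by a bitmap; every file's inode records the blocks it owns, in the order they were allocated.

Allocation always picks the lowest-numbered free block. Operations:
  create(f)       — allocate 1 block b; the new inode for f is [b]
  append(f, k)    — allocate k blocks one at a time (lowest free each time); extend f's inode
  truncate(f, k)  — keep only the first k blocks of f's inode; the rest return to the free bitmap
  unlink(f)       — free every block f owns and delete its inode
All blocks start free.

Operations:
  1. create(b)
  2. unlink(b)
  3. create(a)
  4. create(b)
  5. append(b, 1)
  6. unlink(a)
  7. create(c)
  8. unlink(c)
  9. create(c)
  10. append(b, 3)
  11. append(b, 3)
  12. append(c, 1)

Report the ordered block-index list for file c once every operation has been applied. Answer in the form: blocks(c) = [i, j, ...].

blocks(c) = [0, 9]

after create(b) → b:[0]  free=[F............]
after unlink(b) →   free=[.............]
after create(a) → a:[0]  free=[F............]
after create(b) → a:[0], b:[1]  free=[FF...........]
after append(b, 1) → a:[0], b:[1, 2]  free=[FFF..........]
after unlink(a) → b:[1, 2]  free=[.FF..........]
after create(c) → b:[1, 2], c:[0]  free=[FFF..........]
after unlink(c) → b:[1, 2]  free=[.FF..........]
after create(c) → b:[1, 2], c:[0]  free=[FFF..........]
after append(b, 3) → b:[1, 2, 3, 4, 5], c:[0]  free=[FFFFFF.......]
after append(b, 3) → b:[1, 2, 3, 4, 5, 6, 7, 8], c:[0]  free=[FFFFFFFFF....]
after append(c, 1) → b:[1, 2, 3, 4, 5, 6, 7, 8], c:[0, 9]  free=[FFFFFFFFFF...]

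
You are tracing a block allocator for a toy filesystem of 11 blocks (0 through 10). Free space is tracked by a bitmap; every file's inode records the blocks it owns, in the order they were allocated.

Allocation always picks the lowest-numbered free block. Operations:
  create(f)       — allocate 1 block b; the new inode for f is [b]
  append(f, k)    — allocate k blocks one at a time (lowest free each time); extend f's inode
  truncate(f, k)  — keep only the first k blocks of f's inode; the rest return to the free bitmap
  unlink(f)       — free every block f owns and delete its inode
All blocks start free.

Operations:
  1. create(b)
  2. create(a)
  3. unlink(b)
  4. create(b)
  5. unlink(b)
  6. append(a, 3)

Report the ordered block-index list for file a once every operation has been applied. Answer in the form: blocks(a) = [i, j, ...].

[1] create(b) — b=0 (map F..........)
[2] create(a) — a=1 b=0 (map FF.........)
[3] unlink(b) — a=1 (map .F.........)
[4] create(b) — a=1 b=0 (map FF.........)
[5] unlink(b) — a=1 (map .F.........)
[6] append(a, 3) — a=1,0,2,3 (map FFFF.......)

blocks(a) = [1, 0, 2, 3]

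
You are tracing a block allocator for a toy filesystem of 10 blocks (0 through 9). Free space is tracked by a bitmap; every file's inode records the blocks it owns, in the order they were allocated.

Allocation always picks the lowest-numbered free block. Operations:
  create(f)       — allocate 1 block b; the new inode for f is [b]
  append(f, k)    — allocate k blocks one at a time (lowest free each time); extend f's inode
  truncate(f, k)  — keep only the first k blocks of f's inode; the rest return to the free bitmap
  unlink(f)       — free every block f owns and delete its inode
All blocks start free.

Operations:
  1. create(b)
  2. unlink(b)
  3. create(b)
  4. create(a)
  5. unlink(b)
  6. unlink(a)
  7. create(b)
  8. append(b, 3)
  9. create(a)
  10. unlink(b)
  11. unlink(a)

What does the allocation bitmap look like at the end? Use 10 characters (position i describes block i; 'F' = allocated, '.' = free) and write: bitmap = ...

  1. create(b)  ⇒  F.........  {b→[0]}
  2. unlink(b)  ⇒  ..........  {}
  3. create(b)  ⇒  F.........  {b→[0]}
  4. create(a)  ⇒  FF........  {a→[1]; b→[0]}
  5. unlink(b)  ⇒  .F........  {a→[1]}
  6. unlink(a)  ⇒  ..........  {}
  7. create(b)  ⇒  F.........  {b→[0]}
  8. append(b, 3)  ⇒  FFFF......  {b→[0, 1, 2, 3]}
  9. create(a)  ⇒  FFFFF.....  {a→[4]; b→[0, 1, 2, 3]}
  10. unlink(b)  ⇒  ....F.....  {a→[4]}
  11. unlink(a)  ⇒  ..........  {}

bitmap = ..........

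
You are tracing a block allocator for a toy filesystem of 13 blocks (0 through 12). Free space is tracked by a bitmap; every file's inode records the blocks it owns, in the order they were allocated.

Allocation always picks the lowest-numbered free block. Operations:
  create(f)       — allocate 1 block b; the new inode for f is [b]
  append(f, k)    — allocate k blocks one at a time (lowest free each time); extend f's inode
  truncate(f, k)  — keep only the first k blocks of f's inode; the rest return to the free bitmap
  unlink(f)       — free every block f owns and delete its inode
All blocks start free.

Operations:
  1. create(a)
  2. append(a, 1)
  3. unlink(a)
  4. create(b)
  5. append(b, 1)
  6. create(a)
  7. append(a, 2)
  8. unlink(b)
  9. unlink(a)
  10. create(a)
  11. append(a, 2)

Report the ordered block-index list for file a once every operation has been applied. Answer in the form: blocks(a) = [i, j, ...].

after create(a) → a:[0]  free=[F............]
after append(a, 1) → a:[0, 1]  free=[FF...........]
after unlink(a) →   free=[.............]
after create(b) → b:[0]  free=[F............]
after append(b, 1) → b:[0, 1]  free=[FF...........]
after create(a) → a:[2], b:[0, 1]  free=[FFF..........]
after append(a, 2) → a:[2, 3, 4], b:[0, 1]  free=[FFFFF........]
after unlink(b) → a:[2, 3, 4]  free=[..FFF........]
after unlink(a) →   free=[.............]
after create(a) → a:[0]  free=[F............]
after append(a, 2) → a:[0, 1, 2]  free=[FFF..........]

blocks(a) = [0, 1, 2]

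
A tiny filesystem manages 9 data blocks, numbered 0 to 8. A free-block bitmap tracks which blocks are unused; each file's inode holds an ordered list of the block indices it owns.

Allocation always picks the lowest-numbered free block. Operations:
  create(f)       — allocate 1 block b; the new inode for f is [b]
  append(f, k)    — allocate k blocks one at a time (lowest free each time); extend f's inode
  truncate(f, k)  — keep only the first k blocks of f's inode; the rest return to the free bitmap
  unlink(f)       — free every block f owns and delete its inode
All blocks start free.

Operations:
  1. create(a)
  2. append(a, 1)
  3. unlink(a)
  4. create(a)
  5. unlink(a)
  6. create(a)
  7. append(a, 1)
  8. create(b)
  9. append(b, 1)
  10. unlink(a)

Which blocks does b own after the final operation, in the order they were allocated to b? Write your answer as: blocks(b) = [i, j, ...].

blocks(b) = [2, 3]

create(a): bitmap=F........ | a=[0]
append(a, 1): bitmap=FF....... | a=[0, 1]
unlink(a): bitmap=......... | 
create(a): bitmap=F........ | a=[0]
unlink(a): bitmap=......... | 
create(a): bitmap=F........ | a=[0]
append(a, 1): bitmap=FF....... | a=[0, 1]
create(b): bitmap=FFF...... | a=[0, 1] b=[2]
append(b, 1): bitmap=FFFF..... | a=[0, 1] b=[2, 3]
unlink(a): bitmap=..FF..... | b=[2, 3]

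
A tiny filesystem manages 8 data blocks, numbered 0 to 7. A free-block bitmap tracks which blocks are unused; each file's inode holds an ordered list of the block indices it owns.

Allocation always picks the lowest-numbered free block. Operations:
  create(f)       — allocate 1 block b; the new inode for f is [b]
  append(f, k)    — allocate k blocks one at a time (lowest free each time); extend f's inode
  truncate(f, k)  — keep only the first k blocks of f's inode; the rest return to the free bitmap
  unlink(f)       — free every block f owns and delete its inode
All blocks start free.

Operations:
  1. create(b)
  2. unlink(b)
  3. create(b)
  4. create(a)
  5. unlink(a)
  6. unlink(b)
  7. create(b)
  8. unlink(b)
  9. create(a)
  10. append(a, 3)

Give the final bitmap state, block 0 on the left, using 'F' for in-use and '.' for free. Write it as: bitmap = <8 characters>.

after create(b) → b:[0]  free=[F.......]
after unlink(b) →   free=[........]
after create(b) → b:[0]  free=[F.......]
after create(a) → a:[1], b:[0]  free=[FF......]
after unlink(a) → b:[0]  free=[F.......]
after unlink(b) →   free=[........]
after create(b) → b:[0]  free=[F.......]
after unlink(b) →   free=[........]
after create(a) → a:[0]  free=[F.......]
after append(a, 3) → a:[0, 1, 2, 3]  free=[FFFF....]

bitmap = FFFF....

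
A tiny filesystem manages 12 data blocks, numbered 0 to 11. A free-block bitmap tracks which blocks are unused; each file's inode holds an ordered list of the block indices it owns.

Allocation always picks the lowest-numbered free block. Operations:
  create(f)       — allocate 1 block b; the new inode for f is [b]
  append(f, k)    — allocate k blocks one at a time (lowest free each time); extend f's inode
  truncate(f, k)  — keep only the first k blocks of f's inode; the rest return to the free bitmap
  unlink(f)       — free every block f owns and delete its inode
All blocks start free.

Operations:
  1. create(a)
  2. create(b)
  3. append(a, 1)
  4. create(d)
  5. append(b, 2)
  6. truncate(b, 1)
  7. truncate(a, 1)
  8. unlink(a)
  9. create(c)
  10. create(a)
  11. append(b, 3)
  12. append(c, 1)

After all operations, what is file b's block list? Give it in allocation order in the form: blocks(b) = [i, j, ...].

[1] create(a) — a=0 (map F...........)
[2] create(b) — a=0 b=1 (map FF..........)
[3] append(a, 1) — a=0,2 b=1 (map FFF.........)
[4] create(d) — a=0,2 b=1 d=3 (map FFFF........)
[5] append(b, 2) — a=0,2 b=1,4,5 d=3 (map FFFFFF......)
[6] truncate(b, 1) — a=0,2 b=1 d=3 (map FFFF........)
[7] truncate(a, 1) — a=0 b=1 d=3 (map FF.F........)
[8] unlink(a) — b=1 d=3 (map .F.F........)
[9] create(c) — b=1 c=0 d=3 (map FF.F........)
[10] create(a) — a=2 b=1 c=0 d=3 (map FFFF........)
[11] append(b, 3) — a=2 b=1,4,5,6 c=0 d=3 (map FFFFFFF.....)
[12] append(c, 1) — a=2 b=1,4,5,6 c=0,7 d=3 (map FFFFFFFF....)

blocks(b) = [1, 4, 5, 6]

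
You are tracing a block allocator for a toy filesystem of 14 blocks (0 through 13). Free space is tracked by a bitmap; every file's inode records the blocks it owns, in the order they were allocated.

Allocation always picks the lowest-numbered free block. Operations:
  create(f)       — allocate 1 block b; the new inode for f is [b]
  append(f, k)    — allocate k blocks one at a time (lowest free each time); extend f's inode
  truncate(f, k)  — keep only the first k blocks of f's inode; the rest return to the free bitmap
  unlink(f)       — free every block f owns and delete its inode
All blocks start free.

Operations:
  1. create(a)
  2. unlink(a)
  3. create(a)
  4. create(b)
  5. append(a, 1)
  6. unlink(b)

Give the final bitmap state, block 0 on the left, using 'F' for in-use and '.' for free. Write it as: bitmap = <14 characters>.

bitmap = F.F...........

[1] create(a) — a=0 (map F.............)
[2] unlink(a) —  (map ..............)
[3] create(a) — a=0 (map F.............)
[4] create(b) — a=0 b=1 (map FF............)
[5] append(a, 1) — a=0,2 b=1 (map FFF...........)
[6] unlink(b) — a=0,2 (map F.F...........)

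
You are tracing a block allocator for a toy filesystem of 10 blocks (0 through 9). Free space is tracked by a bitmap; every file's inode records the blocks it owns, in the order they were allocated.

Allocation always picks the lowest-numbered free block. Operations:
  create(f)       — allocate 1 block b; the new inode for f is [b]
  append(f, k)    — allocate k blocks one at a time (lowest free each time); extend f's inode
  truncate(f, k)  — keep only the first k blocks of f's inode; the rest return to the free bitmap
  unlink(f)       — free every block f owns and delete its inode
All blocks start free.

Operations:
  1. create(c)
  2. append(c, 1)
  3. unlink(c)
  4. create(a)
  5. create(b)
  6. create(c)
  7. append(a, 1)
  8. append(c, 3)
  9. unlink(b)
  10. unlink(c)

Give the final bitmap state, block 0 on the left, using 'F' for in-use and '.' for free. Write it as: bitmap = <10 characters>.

  1. create(c)  ⇒  F.........  {c→[0]}
  2. append(c, 1)  ⇒  FF........  {c→[0, 1]}
  3. unlink(c)  ⇒  ..........  {}
  4. create(a)  ⇒  F.........  {a→[0]}
  5. create(b)  ⇒  FF........  {a→[0]; b→[1]}
  6. create(c)  ⇒  FFF.......  {a→[0]; b→[1]; c→[2]}
  7. append(a, 1)  ⇒  FFFF......  {a→[0, 3]; b→[1]; c→[2]}
  8. append(c, 3)  ⇒  FFFFFFF...  {a→[0, 3]; b→[1]; c→[2, 4, 5, 6]}
  9. unlink(b)  ⇒  F.FFFFF...  {a→[0, 3]; c→[2, 4, 5, 6]}
  10. unlink(c)  ⇒  F..F......  {a→[0, 3]}

bitmap = F..F......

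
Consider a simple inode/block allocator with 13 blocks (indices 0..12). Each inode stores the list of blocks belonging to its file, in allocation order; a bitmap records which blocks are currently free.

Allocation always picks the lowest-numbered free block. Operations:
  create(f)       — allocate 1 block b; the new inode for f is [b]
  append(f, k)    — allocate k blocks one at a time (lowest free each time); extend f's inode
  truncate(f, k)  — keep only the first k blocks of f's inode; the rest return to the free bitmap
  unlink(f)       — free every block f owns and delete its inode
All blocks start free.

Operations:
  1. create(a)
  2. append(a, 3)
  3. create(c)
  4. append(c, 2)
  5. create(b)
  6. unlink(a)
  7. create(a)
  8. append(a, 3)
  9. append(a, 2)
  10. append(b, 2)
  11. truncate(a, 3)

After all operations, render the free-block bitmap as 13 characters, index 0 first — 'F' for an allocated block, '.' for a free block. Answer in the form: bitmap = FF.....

bitmap = FFF.FFFF..FF.

create(a): bitmap=F............ | a=[0]
append(a, 3): bitmap=FFFF......... | a=[0, 1, 2, 3]
create(c): bitmap=FFFFF........ | a=[0, 1, 2, 3] c=[4]
append(c, 2): bitmap=FFFFFFF...... | a=[0, 1, 2, 3] c=[4, 5, 6]
create(b): bitmap=FFFFFFFF..... | a=[0, 1, 2, 3] b=[7] c=[4, 5, 6]
unlink(a): bitmap=....FFFF..... | b=[7] c=[4, 5, 6]
create(a): bitmap=F...FFFF..... | a=[0] b=[7] c=[4, 5, 6]
append(a, 3): bitmap=FFFFFFFF..... | a=[0, 1, 2, 3] b=[7] c=[4, 5, 6]
append(a, 2): bitmap=FFFFFFFFFF... | a=[0, 1, 2, 3, 8, 9] b=[7] c=[4, 5, 6]
append(b, 2): bitmap=FFFFFFFFFFFF. | a=[0, 1, 2, 3, 8, 9] b=[7, 10, 11] c=[4, 5, 6]
truncate(a, 3): bitmap=FFF.FFFF..FF. | a=[0, 1, 2] b=[7, 10, 11] c=[4, 5, 6]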